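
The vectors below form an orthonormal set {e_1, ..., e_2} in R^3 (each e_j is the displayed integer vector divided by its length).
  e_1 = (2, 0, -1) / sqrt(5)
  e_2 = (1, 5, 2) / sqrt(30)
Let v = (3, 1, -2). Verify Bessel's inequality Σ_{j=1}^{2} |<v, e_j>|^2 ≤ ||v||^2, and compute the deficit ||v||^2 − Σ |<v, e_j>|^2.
Σ |<v, e_j>|^2 = 40/3; ||v||^2 = 14; deficit = 2/3

Write each e_j = u_j / sqrt(<u_j, u_j>) where u_j is the displayed integer vector. Then <v, e_j> = <v, u_j> / sqrt(<u_j, u_j>), so |<v, e_j>|^2 = <v, u_j>^2 / <u_j, u_j>.
Coefficients: <v, e_1> = 8/sqrt(5), <v, e_2> = 4/sqrt(30).
Square and sum: Σ |<v, e_j>|^2 = 40/3.
Compute ||v||^2 = v·v = 14.
Deficit = 14 − 40/3 = 2/3 ≥ 0, confirming Bessel's inequality. (The deficit equals ||v − Σ <v,e_j> e_j||^2, the squared distance from v to span{e_j}.)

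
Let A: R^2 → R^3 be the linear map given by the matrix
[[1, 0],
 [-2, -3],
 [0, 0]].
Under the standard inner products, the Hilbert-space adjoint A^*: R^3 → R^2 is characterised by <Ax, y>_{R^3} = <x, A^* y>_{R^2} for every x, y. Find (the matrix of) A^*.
A^* = A^T =
[[1, -2, 0],
 [0, -3, 0]]

For real matrices with standard dot products, the defining identity <Ax, y> = <x, A^* y> gives (Ax)^T y = x^T (A^*) y, i.e. x^T A^T y = x^T (A^*) y. Since this holds for all x, y, we must have A^* = A^T. Therefore
A^* =
[[1, -2, 0],
 [0, -3, 0]].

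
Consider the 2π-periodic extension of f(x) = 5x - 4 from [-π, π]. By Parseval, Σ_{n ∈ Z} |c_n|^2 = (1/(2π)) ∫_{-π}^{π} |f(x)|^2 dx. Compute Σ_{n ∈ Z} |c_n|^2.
Σ |c_n|^2 = 25π^2/3 + 16

Expand and integrate term by term over [-π, π]:
  ∫ (5x)^2 dx = 25·(2π^3/3); ∫ 2·5·(-4)·x dx = 0 (odd integrand); ∫ (-4)^2 dx = 16·2π.
So (1/(2π)) ∫_{-π}^{π} (5x - 4)^2 dx = 25π^2/3 + 16 = 25π^2/3 + 16.
Parseval ⇒ Σ |c_n|^2 = 25π^2/3 + 16.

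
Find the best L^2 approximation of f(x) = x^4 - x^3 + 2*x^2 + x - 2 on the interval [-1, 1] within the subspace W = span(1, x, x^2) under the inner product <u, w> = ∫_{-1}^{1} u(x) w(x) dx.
g(x) = 20*x^2/7 + 2*x/5 - 73/35

The best approximation g ∈ W is the orthogonal projection of f onto W. Writing g = a_0 + a_1 x + a_2 x^2, the coefficients solve the normal equations G · a = b where
  G_{ij} = <φ_i, φ_j> and b_i = <f, φ_i>, with φ_0 = 1, φ_1 = x, φ_2 = x^2.
G =
  [2, 0, 2/3]
  [0, 2/3, 0]
  [2/3, 0, 2/5],
b = (-34/15, 4/15, -26/105).
Solving gives a_0 = -73/35, a_1 = 2/5, a_2 = 20/7, so
  g(x) = 20*x^2/7 + 2*x/5 - 73/35.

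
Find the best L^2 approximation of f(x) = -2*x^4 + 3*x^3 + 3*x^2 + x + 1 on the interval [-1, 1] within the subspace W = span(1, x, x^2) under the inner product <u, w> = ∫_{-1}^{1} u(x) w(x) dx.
g(x) = 9*x^2/7 + 14*x/5 + 41/35

The best approximation g ∈ W is the orthogonal projection of f onto W. Writing g = a_0 + a_1 x + a_2 x^2, the coefficients solve the normal equations G · a = b where
  G_{ij} = <φ_i, φ_j> and b_i = <f, φ_i>, with φ_0 = 1, φ_1 = x, φ_2 = x^2.
G =
  [2, 0, 2/3]
  [0, 2/3, 0]
  [2/3, 0, 2/5],
b = (16/5, 28/15, 136/105).
Solving gives a_0 = 41/35, a_1 = 14/5, a_2 = 9/7, so
  g(x) = 9*x^2/7 + 14*x/5 + 41/35.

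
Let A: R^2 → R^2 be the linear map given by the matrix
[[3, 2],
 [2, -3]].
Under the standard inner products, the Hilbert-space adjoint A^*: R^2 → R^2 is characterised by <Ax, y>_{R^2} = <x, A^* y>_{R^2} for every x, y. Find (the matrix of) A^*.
A^* = A^T =
[[3, 2],
 [2, -3]]

For real matrices with standard dot products, the defining identity <Ax, y> = <x, A^* y> gives (Ax)^T y = x^T (A^*) y, i.e. x^T A^T y = x^T (A^*) y. Since this holds for all x, y, we must have A^* = A^T. Therefore
A^* =
[[3, 2],
 [2, -3]].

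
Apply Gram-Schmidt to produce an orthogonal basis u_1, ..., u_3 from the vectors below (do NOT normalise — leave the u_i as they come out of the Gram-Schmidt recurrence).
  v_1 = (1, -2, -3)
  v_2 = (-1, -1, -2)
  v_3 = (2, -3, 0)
Orthogonal basis:
  u_1 = (1, -2, -3)
  u_2 = (-3/2, 0, -1/2)
  u_3 = (-13/35, -13/7, 39/35)

Apply the Gram-Schmidt recurrence
  u_1 = v_1
  u_i = v_i − Σ_{j<i} ((v_i · u_j) / (u_j · u_j)) · u_j.

Step by step this gives:
  u_1 = (1, -2, -3)
  u_2 = (-3/2, 0, -1/2)
  u_3 = (-13/35, -13/7, 39/35)

Orthogonality check:
  u_2 · u_1 = 0 (should be 0)
  u_3 · u_1 = 0 (should be 0)
  u_3 · u_2 = 0 (should be 0)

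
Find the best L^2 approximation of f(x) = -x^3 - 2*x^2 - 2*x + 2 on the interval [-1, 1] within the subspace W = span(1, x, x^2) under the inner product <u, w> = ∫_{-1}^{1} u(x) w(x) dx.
g(x) = -2*x^2 - 13*x/5 + 2

The best approximation g ∈ W is the orthogonal projection of f onto W. Writing g = a_0 + a_1 x + a_2 x^2, the coefficients solve the normal equations G · a = b where
  G_{ij} = <φ_i, φ_j> and b_i = <f, φ_i>, with φ_0 = 1, φ_1 = x, φ_2 = x^2.
G =
  [2, 0, 2/3]
  [0, 2/3, 0]
  [2/3, 0, 2/5],
b = (8/3, -26/15, 8/15).
Solving gives a_0 = 2, a_1 = -13/5, a_2 = -2, so
  g(x) = -2*x^2 - 13*x/5 + 2.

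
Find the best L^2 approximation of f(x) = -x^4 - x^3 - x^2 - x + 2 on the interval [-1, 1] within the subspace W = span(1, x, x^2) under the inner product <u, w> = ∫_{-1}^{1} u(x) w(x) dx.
g(x) = -13*x^2/7 - 8*x/5 + 73/35

The best approximation g ∈ W is the orthogonal projection of f onto W. Writing g = a_0 + a_1 x + a_2 x^2, the coefficients solve the normal equations G · a = b where
  G_{ij} = <φ_i, φ_j> and b_i = <f, φ_i>, with φ_0 = 1, φ_1 = x, φ_2 = x^2.
G =
  [2, 0, 2/3]
  [0, 2/3, 0]
  [2/3, 0, 2/5],
b = (44/15, -16/15, 68/105).
Solving gives a_0 = 73/35, a_1 = -8/5, a_2 = -13/7, so
  g(x) = -13*x^2/7 - 8*x/5 + 73/35.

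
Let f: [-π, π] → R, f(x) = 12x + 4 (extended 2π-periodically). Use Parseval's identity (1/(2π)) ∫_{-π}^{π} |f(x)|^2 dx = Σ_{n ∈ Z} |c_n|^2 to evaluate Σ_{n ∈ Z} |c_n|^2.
Σ |c_n|^2 = 48π^2 + 16

Expand and integrate term by term over [-π, π]:
  ∫ (12x)^2 dx = 144·(2π^3/3); ∫ 2·12·(4)·x dx = 0 (odd integrand); ∫ 4^2 dx = 16·2π.
So (1/(2π)) ∫_{-π}^{π} (12x + 4)^2 dx = 144π^2/3 + 16 = 48π^2 + 16.
Parseval ⇒ Σ |c_n|^2 = 48π^2 + 16.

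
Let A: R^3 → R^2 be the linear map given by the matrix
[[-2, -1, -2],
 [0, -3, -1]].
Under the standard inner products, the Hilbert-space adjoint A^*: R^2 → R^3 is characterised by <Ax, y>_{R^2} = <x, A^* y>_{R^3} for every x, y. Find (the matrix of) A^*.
A^* = A^T =
[[-2, 0],
 [-1, -3],
 [-2, -1]]

For real matrices with standard dot products, the defining identity <Ax, y> = <x, A^* y> gives (Ax)^T y = x^T (A^*) y, i.e. x^T A^T y = x^T (A^*) y. Since this holds for all x, y, we must have A^* = A^T. Therefore
A^* =
[[-2, 0],
 [-1, -3],
 [-2, -1]].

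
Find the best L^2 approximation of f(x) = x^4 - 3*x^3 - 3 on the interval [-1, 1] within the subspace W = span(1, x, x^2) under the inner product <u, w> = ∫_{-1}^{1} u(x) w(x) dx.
g(x) = 6*x^2/7 - 9*x/5 - 108/35

The best approximation g ∈ W is the orthogonal projection of f onto W. Writing g = a_0 + a_1 x + a_2 x^2, the coefficients solve the normal equations G · a = b where
  G_{ij} = <φ_i, φ_j> and b_i = <f, φ_i>, with φ_0 = 1, φ_1 = x, φ_2 = x^2.
G =
  [2, 0, 2/3]
  [0, 2/3, 0]
  [2/3, 0, 2/5],
b = (-28/5, -6/5, -12/7).
Solving gives a_0 = -108/35, a_1 = -9/5, a_2 = 6/7, so
  g(x) = 6*x^2/7 - 9*x/5 - 108/35.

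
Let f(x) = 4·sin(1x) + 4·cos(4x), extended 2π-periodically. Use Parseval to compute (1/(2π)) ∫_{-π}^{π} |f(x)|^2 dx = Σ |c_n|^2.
Σ |c_n|^2 = 16

Expand |f|^2 and use orthogonality of {sin(nx), cos(mx)} on [-π, π]:
  ∫_{-π}^{π} sin(nx)^2 dx = π, ∫ cos(mx)^2 dx = π, and cross terms integrate to 0.
So ∫_{-π}^{π} f(x)^2 dx = 4^2 · π + 4^2 · π = (16 + 16)π.
Divide by 2π: (16 + 16)/2 = 16.
By Parseval, this equals Σ |c_n|^2.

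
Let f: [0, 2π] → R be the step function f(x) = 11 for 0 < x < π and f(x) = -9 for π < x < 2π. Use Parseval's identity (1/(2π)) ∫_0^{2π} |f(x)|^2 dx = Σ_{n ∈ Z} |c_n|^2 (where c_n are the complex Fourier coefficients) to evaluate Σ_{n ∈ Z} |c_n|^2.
Σ |c_n|^2 = 101

Parseval equates the L^2 energy of f (normalised by 1/(2π)) with the ℓ^2 sum of its Fourier coefficients: (1/(2π)) ∫_0^{2π} |f|^2 = Σ |c_n|^2.
Compute the left side: (1/(2π)) [∫_0^π 11^2 dx + ∫_π^{2π} (-9)^2 dx] = (1/(2π)) · (121π + 81π) = (121 + 81)/2 = 101.
So Σ_{n ∈ Z} |c_n|^2 = 101.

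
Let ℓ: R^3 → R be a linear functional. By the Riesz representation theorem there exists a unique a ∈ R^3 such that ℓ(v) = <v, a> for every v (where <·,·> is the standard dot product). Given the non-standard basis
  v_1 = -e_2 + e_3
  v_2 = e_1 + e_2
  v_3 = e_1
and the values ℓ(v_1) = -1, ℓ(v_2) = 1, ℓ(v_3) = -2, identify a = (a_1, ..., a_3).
a = (-2, 3, 2)

Write a = (a_1, ..., a_3) in the standard basis. For each basis vector v_i, ℓ(v_i) = <v_i, a> is a linear equation in the a_j's. Collect the n equations into a matrix system V a = ℓ, where row i of V is v_i (expressed in the standard basis). Since V is invertible (lower-triangular with 1s on the diagonal, up to permutation), solve by back-substitution:
  V =
[[0, -1, 1],
 [1, 1, 0],
 [1, 0, 0]]
  V a = (-1, 1, -2)
Solving gives a = (-2, 3, 2).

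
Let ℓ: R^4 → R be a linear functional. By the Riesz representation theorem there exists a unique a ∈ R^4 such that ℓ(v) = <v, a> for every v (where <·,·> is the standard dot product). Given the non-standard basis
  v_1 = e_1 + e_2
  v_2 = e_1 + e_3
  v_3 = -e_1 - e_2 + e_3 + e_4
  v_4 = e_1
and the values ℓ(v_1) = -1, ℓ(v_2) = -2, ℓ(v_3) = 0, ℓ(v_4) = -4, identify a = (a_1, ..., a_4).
a = (-4, 3, 2, -3)

Write a = (a_1, ..., a_4) in the standard basis. For each basis vector v_i, ℓ(v_i) = <v_i, a> is a linear equation in the a_j's. Collect the n equations into a matrix system V a = ℓ, where row i of V is v_i (expressed in the standard basis). Since V is invertible (lower-triangular with 1s on the diagonal, up to permutation), solve by back-substitution:
  V =
[[1, 1, 0, 0],
 [1, 0, 1, 0],
 [-1, -1, 1, 1],
 [1, 0, 0, 0]]
  V a = (-1, -2, 0, -4)
Solving gives a = (-4, 3, 2, -3).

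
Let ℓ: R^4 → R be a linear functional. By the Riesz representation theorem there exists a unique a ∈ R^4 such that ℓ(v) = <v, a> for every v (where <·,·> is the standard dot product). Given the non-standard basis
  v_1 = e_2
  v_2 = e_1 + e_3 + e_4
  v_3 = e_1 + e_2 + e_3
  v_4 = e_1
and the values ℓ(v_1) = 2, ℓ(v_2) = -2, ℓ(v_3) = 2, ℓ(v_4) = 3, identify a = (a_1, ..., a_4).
a = (3, 2, -3, -2)

Write a = (a_1, ..., a_4) in the standard basis. For each basis vector v_i, ℓ(v_i) = <v_i, a> is a linear equation in the a_j's. Collect the n equations into a matrix system V a = ℓ, where row i of V is v_i (expressed in the standard basis). Since V is invertible (lower-triangular with 1s on the diagonal, up to permutation), solve by back-substitution:
  V =
[[0, 1, 0, 0],
 [1, 0, 1, 1],
 [1, 1, 1, 0],
 [1, 0, 0, 0]]
  V a = (2, -2, 2, 3)
Solving gives a = (3, 2, -3, -2).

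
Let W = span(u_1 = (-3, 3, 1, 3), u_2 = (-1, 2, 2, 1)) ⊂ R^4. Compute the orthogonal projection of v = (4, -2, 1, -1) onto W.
proj_W(v) = (37/14, -23/14, 11/14, -37/14)

Set up U = [u_1 | ... | u_2] ∈ R^(4×2). The projector onto W = col(U) is P = U (U^T U)^(-1) U^T.
Compute U^T U =
  [28, 14]
  [14, 10],
and U^T v = (-20, -7).
Solve U^T U · c = U^T v for the coefficients: c = (-17/14, 1). The projection is proj_W(v) = U c.
Check: (v - proj_W(v)) · u_1 = 0  (should be 0).
Check: (v - proj_W(v)) · u_2 = 0  (should be 0).
Result: proj_W(v) = (37/14, -23/14, 11/14, -37/14).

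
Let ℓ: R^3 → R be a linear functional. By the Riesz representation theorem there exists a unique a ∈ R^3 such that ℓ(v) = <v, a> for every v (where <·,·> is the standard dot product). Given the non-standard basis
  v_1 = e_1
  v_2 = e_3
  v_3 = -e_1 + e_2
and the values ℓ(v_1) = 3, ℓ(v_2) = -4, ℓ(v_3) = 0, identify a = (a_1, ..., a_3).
a = (3, 3, -4)

Write a = (a_1, ..., a_3) in the standard basis. For each basis vector v_i, ℓ(v_i) = <v_i, a> is a linear equation in the a_j's. Collect the n equations into a matrix system V a = ℓ, where row i of V is v_i (expressed in the standard basis). Since V is invertible (lower-triangular with 1s on the diagonal, up to permutation), solve by back-substitution:
  V =
[[1, 0, 0],
 [0, 0, 1],
 [-1, 1, 0]]
  V a = (3, -4, 0)
Solving gives a = (3, 3, -4).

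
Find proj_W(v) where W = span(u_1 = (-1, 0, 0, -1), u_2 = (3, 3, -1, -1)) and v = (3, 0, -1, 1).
proj_W(v) = (23/9, 5/6, -5/18, 13/9)

Set up U = [u_1 | ... | u_2] ∈ R^(4×2). The projector onto W = col(U) is P = U (U^T U)^(-1) U^T.
Compute U^T U =
  [2, -2]
  [-2, 20],
and U^T v = (-4, 9).
Solve U^T U · c = U^T v for the coefficients: c = (-31/18, 5/18). The projection is proj_W(v) = U c.
Check: (v - proj_W(v)) · u_1 = 0  (should be 0).
Check: (v - proj_W(v)) · u_2 = 0  (should be 0).
Result: proj_W(v) = (23/9, 5/6, -5/18, 13/9).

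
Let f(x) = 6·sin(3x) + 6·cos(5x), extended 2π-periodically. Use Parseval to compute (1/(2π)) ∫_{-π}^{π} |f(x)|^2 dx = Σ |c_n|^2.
Σ |c_n|^2 = 36

Expand |f|^2 and use orthogonality of {sin(nx), cos(mx)} on [-π, π]:
  ∫_{-π}^{π} sin(nx)^2 dx = π, ∫ cos(mx)^2 dx = π, and cross terms integrate to 0.
So ∫_{-π}^{π} f(x)^2 dx = 6^2 · π + 6^2 · π = (36 + 36)π.
Divide by 2π: (36 + 36)/2 = 36.
By Parseval, this equals Σ |c_n|^2.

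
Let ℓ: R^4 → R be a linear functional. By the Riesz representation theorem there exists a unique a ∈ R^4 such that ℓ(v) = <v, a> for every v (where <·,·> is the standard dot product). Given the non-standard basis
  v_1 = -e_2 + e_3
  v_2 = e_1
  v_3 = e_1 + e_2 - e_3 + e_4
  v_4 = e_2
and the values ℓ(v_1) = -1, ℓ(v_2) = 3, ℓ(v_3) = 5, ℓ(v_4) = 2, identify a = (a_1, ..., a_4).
a = (3, 2, 1, 1)

Write a = (a_1, ..., a_4) in the standard basis. For each basis vector v_i, ℓ(v_i) = <v_i, a> is a linear equation in the a_j's. Collect the n equations into a matrix system V a = ℓ, where row i of V is v_i (expressed in the standard basis). Since V is invertible (lower-triangular with 1s on the diagonal, up to permutation), solve by back-substitution:
  V =
[[0, -1, 1, 0],
 [1, 0, 0, 0],
 [1, 1, -1, 1],
 [0, 1, 0, 0]]
  V a = (-1, 3, 5, 2)
Solving gives a = (3, 2, 1, 1).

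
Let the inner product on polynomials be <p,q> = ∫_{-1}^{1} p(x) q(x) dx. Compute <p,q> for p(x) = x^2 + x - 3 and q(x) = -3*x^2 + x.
<p,q> = 82/15

Expand the product: p(x)·q(x) = -3*x^4 - 2*x^3 + 10*x^2 - 3*x.
∫_{-1}^{1} of each monomial x^k gives [2/(k+1) if k even, 0 if k odd]. Integrating term-by-term (or equivalently evaluating the antiderivative F(x) = -3*x^5/5 - x^4/2 + 10*x^3/3 - 3*x^2/2 at the endpoints):
  F(1) − F(−1) = 11/15 − (-71/15) = 82/15.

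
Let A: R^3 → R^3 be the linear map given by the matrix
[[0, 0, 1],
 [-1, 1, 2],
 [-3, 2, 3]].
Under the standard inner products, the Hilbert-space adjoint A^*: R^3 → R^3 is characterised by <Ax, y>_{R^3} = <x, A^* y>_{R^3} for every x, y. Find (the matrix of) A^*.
A^* = A^T =
[[0, -1, -3],
 [0, 1, 2],
 [1, 2, 3]]

For real matrices with standard dot products, the defining identity <Ax, y> = <x, A^* y> gives (Ax)^T y = x^T (A^*) y, i.e. x^T A^T y = x^T (A^*) y. Since this holds for all x, y, we must have A^* = A^T. Therefore
A^* =
[[0, -1, -3],
 [0, 1, 2],
 [1, 2, 3]].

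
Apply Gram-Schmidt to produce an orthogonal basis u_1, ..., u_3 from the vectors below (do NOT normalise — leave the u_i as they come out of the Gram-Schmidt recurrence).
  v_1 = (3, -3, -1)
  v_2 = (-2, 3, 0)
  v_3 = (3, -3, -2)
Orthogonal basis:
  u_1 = (3, -3, -1)
  u_2 = (7/19, 12/19, -15/19)
  u_3 = (-9/22, -3/11, -9/22)

Apply the Gram-Schmidt recurrence
  u_1 = v_1
  u_i = v_i − Σ_{j<i} ((v_i · u_j) / (u_j · u_j)) · u_j.

Step by step this gives:
  u_1 = (3, -3, -1)
  u_2 = (7/19, 12/19, -15/19)
  u_3 = (-9/22, -3/11, -9/22)

Orthogonality check:
  u_2 · u_1 = 0 (should be 0)
  u_3 · u_1 = 0 (should be 0)
  u_3 · u_2 = 0 (should be 0)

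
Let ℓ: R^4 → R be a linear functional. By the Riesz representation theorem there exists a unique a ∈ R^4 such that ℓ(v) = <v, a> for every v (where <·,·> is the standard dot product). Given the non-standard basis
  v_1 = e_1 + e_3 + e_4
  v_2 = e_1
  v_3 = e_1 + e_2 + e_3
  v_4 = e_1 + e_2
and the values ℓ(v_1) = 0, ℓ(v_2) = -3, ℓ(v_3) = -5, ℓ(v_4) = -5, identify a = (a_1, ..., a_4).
a = (-3, -2, 0, 3)

Write a = (a_1, ..., a_4) in the standard basis. For each basis vector v_i, ℓ(v_i) = <v_i, a> is a linear equation in the a_j's. Collect the n equations into a matrix system V a = ℓ, where row i of V is v_i (expressed in the standard basis). Since V is invertible (lower-triangular with 1s on the diagonal, up to permutation), solve by back-substitution:
  V =
[[1, 0, 1, 1],
 [1, 0, 0, 0],
 [1, 1, 1, 0],
 [1, 1, 0, 0]]
  V a = (0, -3, -5, -5)
Solving gives a = (-3, -2, 0, 3).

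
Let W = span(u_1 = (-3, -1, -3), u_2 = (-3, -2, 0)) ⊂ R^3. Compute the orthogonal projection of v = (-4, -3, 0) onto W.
proj_W(v) = (-29/7, -39/14, 1/14)

Set up U = [u_1 | ... | u_2] ∈ R^(3×2). The projector onto W = col(U) is P = U (U^T U)^(-1) U^T.
Compute U^T U =
  [19, 11]
  [11, 13],
and U^T v = (15, 18).
Solve U^T U · c = U^T v for the coefficients: c = (-1/42, 59/42). The projection is proj_W(v) = U c.
Check: (v - proj_W(v)) · u_1 = 0  (should be 0).
Check: (v - proj_W(v)) · u_2 = 0  (should be 0).
Result: proj_W(v) = (-29/7, -39/14, 1/14).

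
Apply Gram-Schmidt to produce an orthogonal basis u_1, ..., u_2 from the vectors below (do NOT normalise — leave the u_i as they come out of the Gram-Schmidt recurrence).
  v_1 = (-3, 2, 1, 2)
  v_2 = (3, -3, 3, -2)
Orthogonal basis:
  u_1 = (-3, 2, 1, 2)
  u_2 = (1/3, -11/9, 35/9, -2/9)

Apply the Gram-Schmidt recurrence
  u_1 = v_1
  u_i = v_i − Σ_{j<i} ((v_i · u_j) / (u_j · u_j)) · u_j.

Step by step this gives:
  u_1 = (-3, 2, 1, 2)
  u_2 = (1/3, -11/9, 35/9, -2/9)

Orthogonality check:
  u_2 · u_1 = 0 (should be 0)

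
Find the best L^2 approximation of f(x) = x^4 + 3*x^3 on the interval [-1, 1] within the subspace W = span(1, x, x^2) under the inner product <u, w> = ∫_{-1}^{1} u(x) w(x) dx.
g(x) = 6*x^2/7 + 9*x/5 - 3/35

The best approximation g ∈ W is the orthogonal projection of f onto W. Writing g = a_0 + a_1 x + a_2 x^2, the coefficients solve the normal equations G · a = b where
  G_{ij} = <φ_i, φ_j> and b_i = <f, φ_i>, with φ_0 = 1, φ_1 = x, φ_2 = x^2.
G =
  [2, 0, 2/3]
  [0, 2/3, 0]
  [2/3, 0, 2/5],
b = (2/5, 6/5, 2/7).
Solving gives a_0 = -3/35, a_1 = 9/5, a_2 = 6/7, so
  g(x) = 6*x^2/7 + 9*x/5 - 3/35.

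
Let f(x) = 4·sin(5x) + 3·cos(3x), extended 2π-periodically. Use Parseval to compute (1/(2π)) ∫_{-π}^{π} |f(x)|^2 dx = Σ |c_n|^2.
Σ |c_n|^2 = 25/2

Expand |f|^2 and use orthogonality of {sin(nx), cos(mx)} on [-π, π]:
  ∫_{-π}^{π} sin(nx)^2 dx = π, ∫ cos(mx)^2 dx = π, and cross terms integrate to 0.
So ∫_{-π}^{π} f(x)^2 dx = 4^2 · π + 3^2 · π = (16 + 9)π.
Divide by 2π: (16 + 9)/2 = 25/2.
By Parseval, this equals Σ |c_n|^2.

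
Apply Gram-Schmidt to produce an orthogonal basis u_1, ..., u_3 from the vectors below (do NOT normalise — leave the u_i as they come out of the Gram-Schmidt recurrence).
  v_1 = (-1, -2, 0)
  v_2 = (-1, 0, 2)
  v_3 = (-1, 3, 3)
Orthogonal basis:
  u_1 = (-1, -2, 0)
  u_2 = (-4/5, 2/5, 2)
  u_3 = (-2/3, 1/3, -1/3)

Apply the Gram-Schmidt recurrence
  u_1 = v_1
  u_i = v_i − Σ_{j<i} ((v_i · u_j) / (u_j · u_j)) · u_j.

Step by step this gives:
  u_1 = (-1, -2, 0)
  u_2 = (-4/5, 2/5, 2)
  u_3 = (-2/3, 1/3, -1/3)

Orthogonality check:
  u_2 · u_1 = 0 (should be 0)
  u_3 · u_1 = 0 (should be 0)
  u_3 · u_2 = 0 (should be 0)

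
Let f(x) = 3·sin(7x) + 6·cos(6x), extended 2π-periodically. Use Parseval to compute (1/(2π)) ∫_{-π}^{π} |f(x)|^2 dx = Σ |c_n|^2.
Σ |c_n|^2 = 45/2

Expand |f|^2 and use orthogonality of {sin(nx), cos(mx)} on [-π, π]:
  ∫_{-π}^{π} sin(nx)^2 dx = π, ∫ cos(mx)^2 dx = π, and cross terms integrate to 0.
So ∫_{-π}^{π} f(x)^2 dx = 3^2 · π + 6^2 · π = (9 + 36)π.
Divide by 2π: (9 + 36)/2 = 45/2.
By Parseval, this equals Σ |c_n|^2.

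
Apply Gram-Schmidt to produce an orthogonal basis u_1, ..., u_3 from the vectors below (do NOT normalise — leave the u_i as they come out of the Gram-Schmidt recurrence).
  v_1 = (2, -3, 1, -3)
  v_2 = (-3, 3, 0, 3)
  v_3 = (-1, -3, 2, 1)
Orthogonal basis:
  u_1 = (2, -3, 1, -3)
  u_2 = (-21/23, -3/23, 24/23, -3/23)
  u_3 = (0, -2, 0, 2)

Apply the Gram-Schmidt recurrence
  u_1 = v_1
  u_i = v_i − Σ_{j<i} ((v_i · u_j) / (u_j · u_j)) · u_j.

Step by step this gives:
  u_1 = (2, -3, 1, -3)
  u_2 = (-21/23, -3/23, 24/23, -3/23)
  u_3 = (0, -2, 0, 2)

Orthogonality check:
  u_2 · u_1 = 0 (should be 0)
  u_3 · u_1 = 0 (should be 0)
  u_3 · u_2 = 0 (should be 0)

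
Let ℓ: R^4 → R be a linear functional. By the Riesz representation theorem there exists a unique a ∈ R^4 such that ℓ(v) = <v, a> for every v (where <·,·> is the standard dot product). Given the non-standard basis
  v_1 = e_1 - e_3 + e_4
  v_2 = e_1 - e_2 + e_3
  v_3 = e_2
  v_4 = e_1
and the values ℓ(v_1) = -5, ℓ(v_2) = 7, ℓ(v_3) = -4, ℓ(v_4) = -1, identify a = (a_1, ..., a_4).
a = (-1, -4, 4, 0)

Write a = (a_1, ..., a_4) in the standard basis. For each basis vector v_i, ℓ(v_i) = <v_i, a> is a linear equation in the a_j's. Collect the n equations into a matrix system V a = ℓ, where row i of V is v_i (expressed in the standard basis). Since V is invertible (lower-triangular with 1s on the diagonal, up to permutation), solve by back-substitution:
  V =
[[1, 0, -1, 1],
 [1, -1, 1, 0],
 [0, 1, 0, 0],
 [1, 0, 0, 0]]
  V a = (-5, 7, -4, -1)
Solving gives a = (-1, -4, 4, 0).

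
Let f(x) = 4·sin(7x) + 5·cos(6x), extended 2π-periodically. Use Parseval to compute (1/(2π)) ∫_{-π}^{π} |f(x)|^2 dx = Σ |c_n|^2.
Σ |c_n|^2 = 41/2

Expand |f|^2 and use orthogonality of {sin(nx), cos(mx)} on [-π, π]:
  ∫_{-π}^{π} sin(nx)^2 dx = π, ∫ cos(mx)^2 dx = π, and cross terms integrate to 0.
So ∫_{-π}^{π} f(x)^2 dx = 4^2 · π + 5^2 · π = (16 + 25)π.
Divide by 2π: (16 + 25)/2 = 41/2.
By Parseval, this equals Σ |c_n|^2.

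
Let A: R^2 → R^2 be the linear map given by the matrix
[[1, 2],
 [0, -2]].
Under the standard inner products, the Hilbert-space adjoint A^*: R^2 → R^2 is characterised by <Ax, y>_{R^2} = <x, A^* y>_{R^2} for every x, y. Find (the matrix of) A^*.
A^* = A^T =
[[1, 0],
 [2, -2]]

For real matrices with standard dot products, the defining identity <Ax, y> = <x, A^* y> gives (Ax)^T y = x^T (A^*) y, i.e. x^T A^T y = x^T (A^*) y. Since this holds for all x, y, we must have A^* = A^T. Therefore
A^* =
[[1, 0],
 [2, -2]].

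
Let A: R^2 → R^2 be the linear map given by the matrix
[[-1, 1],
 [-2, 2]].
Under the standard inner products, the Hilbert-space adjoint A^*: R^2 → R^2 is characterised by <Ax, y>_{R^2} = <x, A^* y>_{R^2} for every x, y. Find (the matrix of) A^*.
A^* = A^T =
[[-1, -2],
 [1, 2]]

For real matrices with standard dot products, the defining identity <Ax, y> = <x, A^* y> gives (Ax)^T y = x^T (A^*) y, i.e. x^T A^T y = x^T (A^*) y. Since this holds for all x, y, we must have A^* = A^T. Therefore
A^* =
[[-1, -2],
 [1, 2]].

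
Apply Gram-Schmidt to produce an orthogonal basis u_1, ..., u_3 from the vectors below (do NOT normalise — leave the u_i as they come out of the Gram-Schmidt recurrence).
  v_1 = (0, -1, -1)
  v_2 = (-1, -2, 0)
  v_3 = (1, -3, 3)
Orthogonal basis:
  u_1 = (0, -1, -1)
  u_2 = (-1, -1, 1)
  u_3 = (8/3, -4/3, 4/3)

Apply the Gram-Schmidt recurrence
  u_1 = v_1
  u_i = v_i − Σ_{j<i} ((v_i · u_j) / (u_j · u_j)) · u_j.

Step by step this gives:
  u_1 = (0, -1, -1)
  u_2 = (-1, -1, 1)
  u_3 = (8/3, -4/3, 4/3)

Orthogonality check:
  u_2 · u_1 = 0 (should be 0)
  u_3 · u_1 = 0 (should be 0)
  u_3 · u_2 = 0 (should be 0)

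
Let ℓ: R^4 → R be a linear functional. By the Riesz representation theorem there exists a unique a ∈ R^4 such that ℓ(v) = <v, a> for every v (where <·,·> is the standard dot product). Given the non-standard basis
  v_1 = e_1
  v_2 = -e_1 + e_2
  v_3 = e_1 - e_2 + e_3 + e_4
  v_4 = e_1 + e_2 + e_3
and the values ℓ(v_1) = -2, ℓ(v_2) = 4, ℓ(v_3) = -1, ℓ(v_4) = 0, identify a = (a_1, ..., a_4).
a = (-2, 2, 0, 3)

Write a = (a_1, ..., a_4) in the standard basis. For each basis vector v_i, ℓ(v_i) = <v_i, a> is a linear equation in the a_j's. Collect the n equations into a matrix system V a = ℓ, where row i of V is v_i (expressed in the standard basis). Since V is invertible (lower-triangular with 1s on the diagonal, up to permutation), solve by back-substitution:
  V =
[[1, 0, 0, 0],
 [-1, 1, 0, 0],
 [1, -1, 1, 1],
 [1, 1, 1, 0]]
  V a = (-2, 4, -1, 0)
Solving gives a = (-2, 2, 0, 3).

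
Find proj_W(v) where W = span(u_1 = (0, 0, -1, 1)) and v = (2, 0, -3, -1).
proj_W(v) = (0, 0, -1, 1)

Set up U = [u_1 | ... | u_1] ∈ R^(4×1). The projector onto W = col(U) is P = U (U^T U)^(-1) U^T.
Compute U^T U =
  [2],
and U^T v = (2).
Solve U^T U · c = U^T v for the coefficients: c = (1). The projection is proj_W(v) = U c.
Check: (v - proj_W(v)) · u_1 = 0  (should be 0).
Result: proj_W(v) = (0, 0, -1, 1).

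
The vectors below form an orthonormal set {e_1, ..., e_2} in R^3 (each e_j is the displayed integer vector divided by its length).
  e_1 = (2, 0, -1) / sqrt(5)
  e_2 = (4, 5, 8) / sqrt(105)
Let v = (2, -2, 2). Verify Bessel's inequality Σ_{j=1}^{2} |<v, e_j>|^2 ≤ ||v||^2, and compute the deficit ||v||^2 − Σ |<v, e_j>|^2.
Σ |<v, e_j>|^2 = 8/3; ||v||^2 = 12; deficit = 28/3

Write each e_j = u_j / sqrt(<u_j, u_j>) where u_j is the displayed integer vector. Then <v, e_j> = <v, u_j> / sqrt(<u_j, u_j>), so |<v, e_j>|^2 = <v, u_j>^2 / <u_j, u_j>.
Coefficients: <v, e_1> = 2/sqrt(5), <v, e_2> = 14/sqrt(105).
Square and sum: Σ |<v, e_j>|^2 = 8/3.
Compute ||v||^2 = v·v = 12.
Deficit = 12 − 8/3 = 28/3 ≥ 0, confirming Bessel's inequality. (The deficit equals ||v − Σ <v,e_j> e_j||^2, the squared distance from v to span{e_j}.)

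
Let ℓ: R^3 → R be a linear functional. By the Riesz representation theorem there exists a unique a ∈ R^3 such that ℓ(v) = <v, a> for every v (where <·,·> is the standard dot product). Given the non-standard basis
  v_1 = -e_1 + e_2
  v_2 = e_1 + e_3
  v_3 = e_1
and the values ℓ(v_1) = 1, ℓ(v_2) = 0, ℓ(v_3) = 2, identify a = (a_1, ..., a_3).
a = (2, 3, -2)

Write a = (a_1, ..., a_3) in the standard basis. For each basis vector v_i, ℓ(v_i) = <v_i, a> is a linear equation in the a_j's. Collect the n equations into a matrix system V a = ℓ, where row i of V is v_i (expressed in the standard basis). Since V is invertible (lower-triangular with 1s on the diagonal, up to permutation), solve by back-substitution:
  V =
[[-1, 1, 0],
 [1, 0, 1],
 [1, 0, 0]]
  V a = (1, 0, 2)
Solving gives a = (2, 3, -2).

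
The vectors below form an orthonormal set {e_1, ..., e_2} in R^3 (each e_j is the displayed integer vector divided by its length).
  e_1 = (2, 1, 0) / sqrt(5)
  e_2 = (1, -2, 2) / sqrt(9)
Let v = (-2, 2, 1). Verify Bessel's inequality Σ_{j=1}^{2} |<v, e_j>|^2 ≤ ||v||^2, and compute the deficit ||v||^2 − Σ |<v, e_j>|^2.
Σ |<v, e_j>|^2 = 116/45; ||v||^2 = 9; deficit = 289/45

Write each e_j = u_j / sqrt(<u_j, u_j>) where u_j is the displayed integer vector. Then <v, e_j> = <v, u_j> / sqrt(<u_j, u_j>), so |<v, e_j>|^2 = <v, u_j>^2 / <u_j, u_j>.
Coefficients: <v, e_1> = -2/sqrt(5), <v, e_2> = -4/sqrt(9).
Square and sum: Σ |<v, e_j>|^2 = 116/45.
Compute ||v||^2 = v·v = 9.
Deficit = 9 − 116/45 = 289/45 ≥ 0, confirming Bessel's inequality. (The deficit equals ||v − Σ <v,e_j> e_j||^2, the squared distance from v to span{e_j}.)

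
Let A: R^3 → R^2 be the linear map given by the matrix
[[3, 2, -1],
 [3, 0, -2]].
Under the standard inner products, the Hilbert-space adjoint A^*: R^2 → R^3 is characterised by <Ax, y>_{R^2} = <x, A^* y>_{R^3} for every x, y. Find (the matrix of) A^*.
A^* = A^T =
[[3, 3],
 [2, 0],
 [-1, -2]]

For real matrices with standard dot products, the defining identity <Ax, y> = <x, A^* y> gives (Ax)^T y = x^T (A^*) y, i.e. x^T A^T y = x^T (A^*) y. Since this holds for all x, y, we must have A^* = A^T. Therefore
A^* =
[[3, 3],
 [2, 0],
 [-1, -2]].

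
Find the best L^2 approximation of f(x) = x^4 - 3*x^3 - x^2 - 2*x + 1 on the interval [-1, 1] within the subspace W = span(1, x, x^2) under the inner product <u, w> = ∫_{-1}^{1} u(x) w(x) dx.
g(x) = -x^2/7 - 19*x/5 + 32/35

The best approximation g ∈ W is the orthogonal projection of f onto W. Writing g = a_0 + a_1 x + a_2 x^2, the coefficients solve the normal equations G · a = b where
  G_{ij} = <φ_i, φ_j> and b_i = <f, φ_i>, with φ_0 = 1, φ_1 = x, φ_2 = x^2.
G =
  [2, 0, 2/3]
  [0, 2/3, 0]
  [2/3, 0, 2/5],
b = (26/15, -38/15, 58/105).
Solving gives a_0 = 32/35, a_1 = -19/5, a_2 = -1/7, so
  g(x) = -x^2/7 - 19*x/5 + 32/35.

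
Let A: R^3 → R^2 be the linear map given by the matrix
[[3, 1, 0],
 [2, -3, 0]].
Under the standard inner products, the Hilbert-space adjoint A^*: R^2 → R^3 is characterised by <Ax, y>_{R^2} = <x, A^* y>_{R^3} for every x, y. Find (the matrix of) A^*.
A^* = A^T =
[[3, 2],
 [1, -3],
 [0, 0]]

For real matrices with standard dot products, the defining identity <Ax, y> = <x, A^* y> gives (Ax)^T y = x^T (A^*) y, i.e. x^T A^T y = x^T (A^*) y. Since this holds for all x, y, we must have A^* = A^T. Therefore
A^* =
[[3, 2],
 [1, -3],
 [0, 0]].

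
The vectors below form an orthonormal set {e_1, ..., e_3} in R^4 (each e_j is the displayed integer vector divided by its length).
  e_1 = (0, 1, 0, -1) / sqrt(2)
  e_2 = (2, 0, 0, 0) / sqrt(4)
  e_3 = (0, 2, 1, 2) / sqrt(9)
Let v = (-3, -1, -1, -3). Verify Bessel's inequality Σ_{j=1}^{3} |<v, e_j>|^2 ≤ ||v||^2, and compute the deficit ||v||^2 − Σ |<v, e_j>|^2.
Σ |<v, e_j>|^2 = 20; ||v||^2 = 20; deficit = 0

Write each e_j = u_j / sqrt(<u_j, u_j>) where u_j is the displayed integer vector. Then <v, e_j> = <v, u_j> / sqrt(<u_j, u_j>), so |<v, e_j>|^2 = <v, u_j>^2 / <u_j, u_j>.
Coefficients: <v, e_1> = 2/sqrt(2), <v, e_2> = -6/sqrt(4), <v, e_3> = -9/sqrt(9).
Square and sum: Σ |<v, e_j>|^2 = 20.
Compute ||v||^2 = v·v = 20.
Deficit = 20 − 20 = 0 ≥ 0, confirming Bessel's inequality. (The deficit equals ||v − Σ <v,e_j> e_j||^2, the squared distance from v to span{e_j}.)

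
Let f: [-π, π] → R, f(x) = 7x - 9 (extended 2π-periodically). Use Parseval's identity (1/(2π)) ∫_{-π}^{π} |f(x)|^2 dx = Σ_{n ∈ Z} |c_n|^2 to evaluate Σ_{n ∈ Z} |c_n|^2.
Σ |c_n|^2 = 49π^2/3 + 81

Expand and integrate term by term over [-π, π]:
  ∫ (7x)^2 dx = 49·(2π^3/3); ∫ 2·7·(-9)·x dx = 0 (odd integrand); ∫ (-9)^2 dx = 81·2π.
So (1/(2π)) ∫_{-π}^{π} (7x - 9)^2 dx = 49π^2/3 + 81 = 49π^2/3 + 81.
Parseval ⇒ Σ |c_n|^2 = 49π^2/3 + 81.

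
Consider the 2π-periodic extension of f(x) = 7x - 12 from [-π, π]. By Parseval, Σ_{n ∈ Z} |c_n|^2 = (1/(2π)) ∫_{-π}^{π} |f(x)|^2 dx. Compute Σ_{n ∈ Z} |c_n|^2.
Σ |c_n|^2 = 49π^2/3 + 144

Expand and integrate term by term over [-π, π]:
  ∫ (7x)^2 dx = 49·(2π^3/3); ∫ 2·7·(-12)·x dx = 0 (odd integrand); ∫ (-12)^2 dx = 144·2π.
So (1/(2π)) ∫_{-π}^{π} (7x - 12)^2 dx = 49π^2/3 + 144 = 49π^2/3 + 144.
Parseval ⇒ Σ |c_n|^2 = 49π^2/3 + 144.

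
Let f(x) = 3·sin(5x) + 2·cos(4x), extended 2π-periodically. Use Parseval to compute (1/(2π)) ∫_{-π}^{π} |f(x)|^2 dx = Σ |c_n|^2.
Σ |c_n|^2 = 13/2

Expand |f|^2 and use orthogonality of {sin(nx), cos(mx)} on [-π, π]:
  ∫_{-π}^{π} sin(nx)^2 dx = π, ∫ cos(mx)^2 dx = π, and cross terms integrate to 0.
So ∫_{-π}^{π} f(x)^2 dx = 3^2 · π + 2^2 · π = (9 + 4)π.
Divide by 2π: (9 + 4)/2 = 13/2.
By Parseval, this equals Σ |c_n|^2.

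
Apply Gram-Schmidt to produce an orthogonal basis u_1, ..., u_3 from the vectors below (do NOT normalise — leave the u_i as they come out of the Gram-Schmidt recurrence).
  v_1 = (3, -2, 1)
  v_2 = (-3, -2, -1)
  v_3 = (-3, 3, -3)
Orthogonal basis:
  u_1 = (3, -2, 1)
  u_2 = (-12/7, -20/7, -4/7)
  u_3 = (3/5, 0, -9/5)

Apply the Gram-Schmidt recurrence
  u_1 = v_1
  u_i = v_i − Σ_{j<i} ((v_i · u_j) / (u_j · u_j)) · u_j.

Step by step this gives:
  u_1 = (3, -2, 1)
  u_2 = (-12/7, -20/7, -4/7)
  u_3 = (3/5, 0, -9/5)

Orthogonality check:
  u_2 · u_1 = 0 (should be 0)
  u_3 · u_1 = 0 (should be 0)
  u_3 · u_2 = 0 (should be 0)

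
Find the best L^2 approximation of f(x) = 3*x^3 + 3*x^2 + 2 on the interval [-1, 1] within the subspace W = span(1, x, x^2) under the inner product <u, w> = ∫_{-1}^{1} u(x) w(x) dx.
g(x) = 3*x^2 + 9*x/5 + 2

The best approximation g ∈ W is the orthogonal projection of f onto W. Writing g = a_0 + a_1 x + a_2 x^2, the coefficients solve the normal equations G · a = b where
  G_{ij} = <φ_i, φ_j> and b_i = <f, φ_i>, with φ_0 = 1, φ_1 = x, φ_2 = x^2.
G =
  [2, 0, 2/3]
  [0, 2/3, 0]
  [2/3, 0, 2/5],
b = (6, 6/5, 38/15).
Solving gives a_0 = 2, a_1 = 9/5, a_2 = 3, so
  g(x) = 3*x^2 + 9*x/5 + 2.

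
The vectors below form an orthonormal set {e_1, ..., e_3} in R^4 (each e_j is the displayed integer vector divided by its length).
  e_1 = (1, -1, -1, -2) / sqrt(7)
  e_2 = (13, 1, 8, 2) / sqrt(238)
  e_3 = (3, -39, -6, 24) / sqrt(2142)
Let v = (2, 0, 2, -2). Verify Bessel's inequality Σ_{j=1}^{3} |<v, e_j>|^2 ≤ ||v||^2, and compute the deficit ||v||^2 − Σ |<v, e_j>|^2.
Σ |<v, e_j>|^2 = 68/7; ||v||^2 = 12; deficit = 16/7

Write each e_j = u_j / sqrt(<u_j, u_j>) where u_j is the displayed integer vector. Then <v, e_j> = <v, u_j> / sqrt(<u_j, u_j>), so |<v, e_j>|^2 = <v, u_j>^2 / <u_j, u_j>.
Coefficients: <v, e_1> = 4/sqrt(7), <v, e_2> = 38/sqrt(238), <v, e_3> = -54/sqrt(2142).
Square and sum: Σ |<v, e_j>|^2 = 68/7.
Compute ||v||^2 = v·v = 12.
Deficit = 12 − 68/7 = 16/7 ≥ 0, confirming Bessel's inequality. (The deficit equals ||v − Σ <v,e_j> e_j||^2, the squared distance from v to span{e_j}.)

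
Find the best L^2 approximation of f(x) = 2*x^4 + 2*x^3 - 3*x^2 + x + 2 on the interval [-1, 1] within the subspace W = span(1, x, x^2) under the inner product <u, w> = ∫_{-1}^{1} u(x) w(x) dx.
g(x) = -9*x^2/7 + 11*x/5 + 64/35

The best approximation g ∈ W is the orthogonal projection of f onto W. Writing g = a_0 + a_1 x + a_2 x^2, the coefficients solve the normal equations G · a = b where
  G_{ij} = <φ_i, φ_j> and b_i = <f, φ_i>, with φ_0 = 1, φ_1 = x, φ_2 = x^2.
G =
  [2, 0, 2/3]
  [0, 2/3, 0]
  [2/3, 0, 2/5],
b = (14/5, 22/15, 74/105).
Solving gives a_0 = 64/35, a_1 = 11/5, a_2 = -9/7, so
  g(x) = -9*x^2/7 + 11*x/5 + 64/35.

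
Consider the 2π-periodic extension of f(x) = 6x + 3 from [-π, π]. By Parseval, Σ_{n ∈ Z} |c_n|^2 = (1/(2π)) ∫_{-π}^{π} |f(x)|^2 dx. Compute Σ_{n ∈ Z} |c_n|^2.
Σ |c_n|^2 = 12π^2 + 9

Expand and integrate term by term over [-π, π]:
  ∫ (6x)^2 dx = 36·(2π^3/3); ∫ 2·6·(3)·x dx = 0 (odd integrand); ∫ 3^2 dx = 9·2π.
So (1/(2π)) ∫_{-π}^{π} (6x + 3)^2 dx = 36π^2/3 + 9 = 12π^2 + 9.
Parseval ⇒ Σ |c_n|^2 = 12π^2 + 9.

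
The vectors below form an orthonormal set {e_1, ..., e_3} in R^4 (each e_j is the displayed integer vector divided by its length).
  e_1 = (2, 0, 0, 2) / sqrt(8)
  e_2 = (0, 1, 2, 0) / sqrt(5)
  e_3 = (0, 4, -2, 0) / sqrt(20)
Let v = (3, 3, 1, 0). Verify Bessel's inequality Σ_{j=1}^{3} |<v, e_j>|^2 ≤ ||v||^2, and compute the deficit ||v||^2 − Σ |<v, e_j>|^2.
Σ |<v, e_j>|^2 = 29/2; ||v||^2 = 19; deficit = 9/2

Write each e_j = u_j / sqrt(<u_j, u_j>) where u_j is the displayed integer vector. Then <v, e_j> = <v, u_j> / sqrt(<u_j, u_j>), so |<v, e_j>|^2 = <v, u_j>^2 / <u_j, u_j>.
Coefficients: <v, e_1> = 6/sqrt(8), <v, e_2> = 5/sqrt(5), <v, e_3> = 10/sqrt(20).
Square and sum: Σ |<v, e_j>|^2 = 29/2.
Compute ||v||^2 = v·v = 19.
Deficit = 19 − 29/2 = 9/2 ≥ 0, confirming Bessel's inequality. (The deficit equals ||v − Σ <v,e_j> e_j||^2, the squared distance from v to span{e_j}.)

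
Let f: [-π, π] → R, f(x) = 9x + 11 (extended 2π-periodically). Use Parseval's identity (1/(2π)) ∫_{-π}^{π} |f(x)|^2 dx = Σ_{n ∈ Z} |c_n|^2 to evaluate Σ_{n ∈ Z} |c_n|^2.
Σ |c_n|^2 = 27π^2 + 121

Expand and integrate term by term over [-π, π]:
  ∫ (9x)^2 dx = 81·(2π^3/3); ∫ 2·9·(11)·x dx = 0 (odd integrand); ∫ 11^2 dx = 121·2π.
So (1/(2π)) ∫_{-π}^{π} (9x + 11)^2 dx = 81π^2/3 + 121 = 27π^2 + 121.
Parseval ⇒ Σ |c_n|^2 = 27π^2 + 121.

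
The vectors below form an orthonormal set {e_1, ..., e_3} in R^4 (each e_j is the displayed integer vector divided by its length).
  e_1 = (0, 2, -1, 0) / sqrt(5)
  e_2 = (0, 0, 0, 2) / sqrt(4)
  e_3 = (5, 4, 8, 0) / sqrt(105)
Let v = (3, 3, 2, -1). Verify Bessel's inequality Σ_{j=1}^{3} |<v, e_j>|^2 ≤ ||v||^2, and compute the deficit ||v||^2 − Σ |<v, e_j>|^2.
Σ |<v, e_j>|^2 = 458/21; ||v||^2 = 23; deficit = 25/21

Write each e_j = u_j / sqrt(<u_j, u_j>) where u_j is the displayed integer vector. Then <v, e_j> = <v, u_j> / sqrt(<u_j, u_j>), so |<v, e_j>|^2 = <v, u_j>^2 / <u_j, u_j>.
Coefficients: <v, e_1> = 4/sqrt(5), <v, e_2> = -2/sqrt(4), <v, e_3> = 43/sqrt(105).
Square and sum: Σ |<v, e_j>|^2 = 458/21.
Compute ||v||^2 = v·v = 23.
Deficit = 23 − 458/21 = 25/21 ≥ 0, confirming Bessel's inequality. (The deficit equals ||v − Σ <v,e_j> e_j||^2, the squared distance from v to span{e_j}.)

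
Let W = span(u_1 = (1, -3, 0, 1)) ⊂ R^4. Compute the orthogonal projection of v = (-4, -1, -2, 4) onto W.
proj_W(v) = (3/11, -9/11, 0, 3/11)

Set up U = [u_1 | ... | u_1] ∈ R^(4×1). The projector onto W = col(U) is P = U (U^T U)^(-1) U^T.
Compute U^T U =
  [11],
and U^T v = (3).
Solve U^T U · c = U^T v for the coefficients: c = (3/11). The projection is proj_W(v) = U c.
Check: (v - proj_W(v)) · u_1 = 0  (should be 0).
Result: proj_W(v) = (3/11, -9/11, 0, 3/11).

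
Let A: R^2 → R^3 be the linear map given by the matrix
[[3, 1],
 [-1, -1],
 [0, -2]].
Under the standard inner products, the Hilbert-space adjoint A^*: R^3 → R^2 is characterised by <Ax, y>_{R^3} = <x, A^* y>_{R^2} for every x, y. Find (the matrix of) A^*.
A^* = A^T =
[[3, -1, 0],
 [1, -1, -2]]

For real matrices with standard dot products, the defining identity <Ax, y> = <x, A^* y> gives (Ax)^T y = x^T (A^*) y, i.e. x^T A^T y = x^T (A^*) y. Since this holds for all x, y, we must have A^* = A^T. Therefore
A^* =
[[3, -1, 0],
 [1, -1, -2]].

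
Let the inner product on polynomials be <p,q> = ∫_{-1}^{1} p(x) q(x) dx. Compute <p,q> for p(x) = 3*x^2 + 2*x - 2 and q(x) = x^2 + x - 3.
<p,q> = 36/5

Expand the product: p(x)·q(x) = 3*x^4 + 5*x^3 - 9*x^2 - 8*x + 6.
∫_{-1}^{1} of each monomial x^k gives [2/(k+1) if k even, 0 if k odd]. Integrating term-by-term (or equivalently evaluating the antiderivative F(x) = 3*x^5/5 + 5*x^4/4 - 3*x^3 - 4*x^2 + 6*x at the endpoints):
  F(1) − F(−1) = 17/20 − (-127/20) = 36/5.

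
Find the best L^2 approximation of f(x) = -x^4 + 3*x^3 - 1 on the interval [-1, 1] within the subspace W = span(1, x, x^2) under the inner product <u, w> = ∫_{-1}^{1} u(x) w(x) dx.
g(x) = -6*x^2/7 + 9*x/5 - 32/35

The best approximation g ∈ W is the orthogonal projection of f onto W. Writing g = a_0 + a_1 x + a_2 x^2, the coefficients solve the normal equations G · a = b where
  G_{ij} = <φ_i, φ_j> and b_i = <f, φ_i>, with φ_0 = 1, φ_1 = x, φ_2 = x^2.
G =
  [2, 0, 2/3]
  [0, 2/3, 0]
  [2/3, 0, 2/5],
b = (-12/5, 6/5, -20/21).
Solving gives a_0 = -32/35, a_1 = 9/5, a_2 = -6/7, so
  g(x) = -6*x^2/7 + 9*x/5 - 32/35.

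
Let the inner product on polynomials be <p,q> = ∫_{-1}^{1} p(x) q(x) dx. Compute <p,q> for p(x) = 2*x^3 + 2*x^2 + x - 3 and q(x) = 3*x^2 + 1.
<p,q> = -124/15

Expand the product: p(x)·q(x) = 6*x^5 + 6*x^4 + 5*x^3 - 7*x^2 + x - 3.
∫_{-1}^{1} of each monomial x^k gives [2/(k+1) if k even, 0 if k odd]. Integrating term-by-term (or equivalently evaluating the antiderivative F(x) = x^6 + 6*x^5/5 + 5*x^4/4 - 7*x^3/3 + x^2/2 - 3*x at the endpoints):
  F(1) − F(−1) = -83/60 − (413/60) = -124/15.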